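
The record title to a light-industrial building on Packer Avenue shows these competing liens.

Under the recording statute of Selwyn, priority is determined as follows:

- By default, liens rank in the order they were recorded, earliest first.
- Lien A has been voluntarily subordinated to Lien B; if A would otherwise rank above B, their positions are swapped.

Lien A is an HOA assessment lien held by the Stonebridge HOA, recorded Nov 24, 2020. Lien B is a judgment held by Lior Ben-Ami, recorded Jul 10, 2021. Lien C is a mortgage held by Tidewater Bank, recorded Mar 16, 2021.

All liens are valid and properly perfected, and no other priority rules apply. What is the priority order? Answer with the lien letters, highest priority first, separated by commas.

Sorted by effective date: A (Nov 24, 2020), C (Mar 16, 2021), B (Jul 10, 2021).
A would otherwise be senior to B, so under the subordination agreement A and B exchange positions.

B, C, A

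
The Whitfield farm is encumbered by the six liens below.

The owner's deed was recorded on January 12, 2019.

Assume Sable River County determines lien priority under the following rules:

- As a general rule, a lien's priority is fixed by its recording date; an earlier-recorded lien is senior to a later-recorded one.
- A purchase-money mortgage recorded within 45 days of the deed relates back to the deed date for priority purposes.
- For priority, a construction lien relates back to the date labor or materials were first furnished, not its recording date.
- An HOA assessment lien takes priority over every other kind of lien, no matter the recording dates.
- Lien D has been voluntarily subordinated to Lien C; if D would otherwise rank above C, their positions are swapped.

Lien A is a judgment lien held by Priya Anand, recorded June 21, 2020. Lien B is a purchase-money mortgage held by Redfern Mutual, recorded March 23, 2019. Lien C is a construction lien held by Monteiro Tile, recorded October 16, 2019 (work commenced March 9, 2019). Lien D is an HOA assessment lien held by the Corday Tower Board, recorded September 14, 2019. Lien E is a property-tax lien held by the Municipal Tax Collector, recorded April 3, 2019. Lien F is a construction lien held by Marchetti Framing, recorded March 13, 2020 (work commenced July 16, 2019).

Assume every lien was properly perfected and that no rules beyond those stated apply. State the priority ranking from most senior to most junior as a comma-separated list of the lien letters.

C, D, B, E, F, A

Effective dates: B missed the 45-day window (70 days after the deed), so its recording date stands; C is treated as recorded March 9, 2019, the work-commencement date; F is treated as recorded July 16, 2019, the work-commencement date.
D, as an HOA assessment lien, has superpriority and ranks first.
The other liens, earliest effective date first: C (March 9, 2019), B (March 23, 2019), E (April 3, 2019), F (July 16, 2019), A (June 21, 2020).
Because D would otherwise rank above C, the subordination swaps them.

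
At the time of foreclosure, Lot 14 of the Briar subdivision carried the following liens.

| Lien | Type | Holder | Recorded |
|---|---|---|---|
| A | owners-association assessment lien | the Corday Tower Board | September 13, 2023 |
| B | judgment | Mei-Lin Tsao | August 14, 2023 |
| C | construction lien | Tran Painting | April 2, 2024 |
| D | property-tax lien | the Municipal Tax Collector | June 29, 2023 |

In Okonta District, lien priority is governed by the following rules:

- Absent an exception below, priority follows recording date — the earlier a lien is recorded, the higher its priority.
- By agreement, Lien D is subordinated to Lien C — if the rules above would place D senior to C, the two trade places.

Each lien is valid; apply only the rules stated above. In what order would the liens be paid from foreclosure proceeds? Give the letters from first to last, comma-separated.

C, B, A, D

Sorted by effective date: D (June 29, 2023), B (August 14, 2023), A (September 13, 2023), C (April 2, 2024).
The subordination applies — D was senior to C — so D and C swap.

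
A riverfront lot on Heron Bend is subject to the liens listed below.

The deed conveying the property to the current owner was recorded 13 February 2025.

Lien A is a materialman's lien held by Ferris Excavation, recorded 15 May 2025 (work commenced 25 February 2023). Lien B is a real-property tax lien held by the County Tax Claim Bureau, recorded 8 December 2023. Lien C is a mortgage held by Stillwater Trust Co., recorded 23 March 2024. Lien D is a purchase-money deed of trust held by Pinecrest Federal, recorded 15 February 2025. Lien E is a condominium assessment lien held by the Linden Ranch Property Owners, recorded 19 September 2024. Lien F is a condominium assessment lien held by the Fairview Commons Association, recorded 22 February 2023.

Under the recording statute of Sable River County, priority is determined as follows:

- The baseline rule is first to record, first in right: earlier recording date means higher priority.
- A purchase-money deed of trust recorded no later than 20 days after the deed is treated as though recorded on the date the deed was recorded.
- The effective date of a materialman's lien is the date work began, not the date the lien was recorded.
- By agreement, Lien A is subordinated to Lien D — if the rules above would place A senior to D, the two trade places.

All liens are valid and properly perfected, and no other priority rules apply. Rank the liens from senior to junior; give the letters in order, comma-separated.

First, effective dates: A relates back to 25 February 2023 (work commenced); D relates back to the deed date 13 February 2025.
Sorted by effective date: F (22 February 2023), A (25 February 2023), B (8 December 2023), C (23 March 2024), E (19 September 2024), D (13 February 2025).
A is senior to D before the subordination, so the two trade places.

F, D, B, C, E, A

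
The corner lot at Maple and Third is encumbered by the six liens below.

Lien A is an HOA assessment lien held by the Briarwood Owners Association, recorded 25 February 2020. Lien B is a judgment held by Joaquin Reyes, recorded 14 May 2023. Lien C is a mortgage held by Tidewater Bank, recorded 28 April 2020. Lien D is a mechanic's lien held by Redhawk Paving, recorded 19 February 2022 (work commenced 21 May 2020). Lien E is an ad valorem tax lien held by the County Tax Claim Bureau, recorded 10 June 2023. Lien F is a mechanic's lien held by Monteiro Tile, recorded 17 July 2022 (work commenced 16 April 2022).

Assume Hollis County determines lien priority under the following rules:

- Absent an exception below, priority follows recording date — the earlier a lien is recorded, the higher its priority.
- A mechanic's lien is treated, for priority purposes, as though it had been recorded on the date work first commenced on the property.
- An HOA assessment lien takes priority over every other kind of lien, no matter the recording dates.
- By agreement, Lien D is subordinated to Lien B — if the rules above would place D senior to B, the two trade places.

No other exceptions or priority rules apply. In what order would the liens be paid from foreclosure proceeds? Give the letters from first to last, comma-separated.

Adjusting effective dates: D relates back to 21 May 2020 (work commenced); F relates back to 16 April 2022 (work commenced).
As an HOA assessment lien, A is senior to every other lien.
Among the remaining liens, by effective date: C (28 April 2020), D (21 May 2020), F (16 April 2022), B (14 May 2023), E (10 June 2023).
D is senior to B before the subordination, so the two trade places.

A, C, B, F, D, E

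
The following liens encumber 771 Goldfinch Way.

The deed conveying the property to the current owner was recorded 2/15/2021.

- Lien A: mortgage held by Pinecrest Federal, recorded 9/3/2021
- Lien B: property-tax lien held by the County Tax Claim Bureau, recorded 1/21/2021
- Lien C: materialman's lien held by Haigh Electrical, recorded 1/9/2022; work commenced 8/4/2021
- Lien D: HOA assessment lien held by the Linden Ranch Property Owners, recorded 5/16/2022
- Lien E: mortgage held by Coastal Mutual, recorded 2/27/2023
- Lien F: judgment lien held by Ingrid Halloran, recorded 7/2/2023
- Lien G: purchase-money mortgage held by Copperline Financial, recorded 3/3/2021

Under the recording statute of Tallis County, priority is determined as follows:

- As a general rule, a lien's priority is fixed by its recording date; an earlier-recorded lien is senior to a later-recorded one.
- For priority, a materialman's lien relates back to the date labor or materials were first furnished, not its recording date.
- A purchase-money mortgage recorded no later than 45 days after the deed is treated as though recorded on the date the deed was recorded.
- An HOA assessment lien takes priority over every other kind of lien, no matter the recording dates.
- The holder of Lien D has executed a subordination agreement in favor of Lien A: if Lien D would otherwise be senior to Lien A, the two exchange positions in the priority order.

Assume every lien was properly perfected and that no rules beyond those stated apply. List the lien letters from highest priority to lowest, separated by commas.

Effective dates after the stated exceptions: C is treated as recorded 8/4/2021, the work-commencement date; G's effective date is the deed date, 2/15/2021.
D, as an HOA assessment lien, has superpriority and ranks first.
Among the remaining liens, by effective date: B (1/21/2021), G (2/15/2021), C (8/4/2021), A (9/3/2021), E (2/27/2023), F (7/2/2023).
The subordination applies — D was senior to A — so D and A swap.

A, B, G, C, D, E, F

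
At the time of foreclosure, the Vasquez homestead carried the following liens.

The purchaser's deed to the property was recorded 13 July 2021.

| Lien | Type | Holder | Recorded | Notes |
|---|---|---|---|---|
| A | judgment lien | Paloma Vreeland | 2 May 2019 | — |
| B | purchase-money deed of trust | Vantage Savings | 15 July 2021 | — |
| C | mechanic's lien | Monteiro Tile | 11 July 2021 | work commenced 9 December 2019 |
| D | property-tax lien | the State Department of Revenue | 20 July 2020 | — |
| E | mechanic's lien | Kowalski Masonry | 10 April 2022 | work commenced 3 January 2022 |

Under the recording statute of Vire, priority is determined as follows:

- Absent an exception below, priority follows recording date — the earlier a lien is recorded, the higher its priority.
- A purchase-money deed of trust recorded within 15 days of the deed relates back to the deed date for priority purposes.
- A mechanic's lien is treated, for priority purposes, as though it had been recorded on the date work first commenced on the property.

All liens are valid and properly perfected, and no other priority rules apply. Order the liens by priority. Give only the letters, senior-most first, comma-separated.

First, effective dates: B's effective date is the deed date, 13 July 2021; C's effective date is 9 December 2019, when work began; E's effective date is 3 January 2022, when work began.
By effective date: A (2 May 2019), C (9 December 2019), D (20 July 2020), B (13 July 2021), E (3 January 2022).

A, C, D, B, E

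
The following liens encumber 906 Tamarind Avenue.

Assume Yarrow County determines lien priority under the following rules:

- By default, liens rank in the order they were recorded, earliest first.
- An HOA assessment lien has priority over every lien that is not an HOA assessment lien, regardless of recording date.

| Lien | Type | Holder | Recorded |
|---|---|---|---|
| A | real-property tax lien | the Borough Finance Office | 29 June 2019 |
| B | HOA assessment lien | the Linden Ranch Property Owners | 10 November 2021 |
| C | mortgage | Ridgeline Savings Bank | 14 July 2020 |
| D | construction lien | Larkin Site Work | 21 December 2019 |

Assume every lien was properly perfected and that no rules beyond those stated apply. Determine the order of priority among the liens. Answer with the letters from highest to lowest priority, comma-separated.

B, A, D, C

As an HOA assessment lien, B is senior to every other lien.
Ordering the rest by effective date: A (29 June 2019), D (21 December 2019), C (14 July 2020).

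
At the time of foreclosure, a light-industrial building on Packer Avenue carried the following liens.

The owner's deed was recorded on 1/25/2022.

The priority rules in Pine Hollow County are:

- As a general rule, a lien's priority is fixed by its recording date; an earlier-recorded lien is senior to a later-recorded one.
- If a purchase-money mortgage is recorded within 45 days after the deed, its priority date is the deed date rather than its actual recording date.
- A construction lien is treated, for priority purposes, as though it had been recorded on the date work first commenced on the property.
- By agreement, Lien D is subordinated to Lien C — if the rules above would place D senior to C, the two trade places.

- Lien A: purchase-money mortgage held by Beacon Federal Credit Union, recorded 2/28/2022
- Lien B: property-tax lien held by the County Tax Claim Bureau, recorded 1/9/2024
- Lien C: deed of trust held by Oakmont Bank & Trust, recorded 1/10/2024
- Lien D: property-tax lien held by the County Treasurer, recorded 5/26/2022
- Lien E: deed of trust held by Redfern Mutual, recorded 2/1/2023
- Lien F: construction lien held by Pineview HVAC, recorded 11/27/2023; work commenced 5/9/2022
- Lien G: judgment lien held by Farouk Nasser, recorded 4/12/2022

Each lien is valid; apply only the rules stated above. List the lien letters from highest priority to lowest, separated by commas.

Effective dates: A was recorded within the 45-day window, so its effective date is the deed date 1/25/2022; F is treated as recorded 5/9/2022, the work-commencement date.
Sorted by effective date: A (1/25/2022), G (4/12/2022), F (5/9/2022), D (5/26/2022), E (2/1/2023), B (1/9/2024), C (1/10/2024).
D would otherwise be senior to C, so under the subordination agreement D and C exchange positions.

A, G, F, C, E, B, D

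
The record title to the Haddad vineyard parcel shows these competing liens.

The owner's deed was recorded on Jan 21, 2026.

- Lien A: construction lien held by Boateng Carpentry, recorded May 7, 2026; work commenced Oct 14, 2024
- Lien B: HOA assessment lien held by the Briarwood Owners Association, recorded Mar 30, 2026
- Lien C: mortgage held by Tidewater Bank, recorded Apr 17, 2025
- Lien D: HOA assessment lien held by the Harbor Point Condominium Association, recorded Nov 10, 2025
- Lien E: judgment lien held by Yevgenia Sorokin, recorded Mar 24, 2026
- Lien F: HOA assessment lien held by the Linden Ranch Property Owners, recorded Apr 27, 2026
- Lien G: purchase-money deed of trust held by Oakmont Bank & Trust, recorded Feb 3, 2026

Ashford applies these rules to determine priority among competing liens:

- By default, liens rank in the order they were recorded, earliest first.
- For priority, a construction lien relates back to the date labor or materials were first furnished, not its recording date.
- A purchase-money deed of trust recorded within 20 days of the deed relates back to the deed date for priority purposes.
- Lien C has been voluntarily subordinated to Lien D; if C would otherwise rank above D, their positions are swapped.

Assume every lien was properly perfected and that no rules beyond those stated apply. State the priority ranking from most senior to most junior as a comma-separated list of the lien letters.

A, D, C, G, E, B, F

Effective dates: A's effective date is Oct 14, 2024, when work began; G relates back to the deed date Jan 21, 2026.
Ordering by effective date: A (Oct 14, 2024), C (Apr 17, 2025), D (Nov 10, 2025), G (Jan 21, 2026), E (Mar 24, 2026), B (Mar 30, 2026), F (Apr 27, 2026).
Because C would otherwise rank above D, the subordination swaps them.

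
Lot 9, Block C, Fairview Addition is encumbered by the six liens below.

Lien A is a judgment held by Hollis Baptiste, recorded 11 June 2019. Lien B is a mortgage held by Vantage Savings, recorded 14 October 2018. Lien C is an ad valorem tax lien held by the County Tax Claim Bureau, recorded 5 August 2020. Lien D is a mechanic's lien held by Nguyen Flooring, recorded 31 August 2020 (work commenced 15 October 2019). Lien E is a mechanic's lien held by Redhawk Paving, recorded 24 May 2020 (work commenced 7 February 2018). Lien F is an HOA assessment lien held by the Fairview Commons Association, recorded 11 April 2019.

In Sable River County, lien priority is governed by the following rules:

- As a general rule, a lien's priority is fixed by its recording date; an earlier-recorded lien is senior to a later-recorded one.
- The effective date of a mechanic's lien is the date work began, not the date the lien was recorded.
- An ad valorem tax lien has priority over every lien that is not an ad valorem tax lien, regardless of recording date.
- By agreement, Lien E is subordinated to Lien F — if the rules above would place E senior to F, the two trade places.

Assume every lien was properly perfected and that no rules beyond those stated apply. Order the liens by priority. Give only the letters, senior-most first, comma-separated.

Adjusting effective dates: D is treated as recorded 15 October 2019, the work-commencement date; E is treated as recorded 7 February 2018, the work-commencement date.
As an ad valorem tax lien, C is senior to every other lien.
Among the remaining liens, by effective date: E (7 February 2018), B (14 October 2018), F (11 April 2019), A (11 June 2019), D (15 October 2019).
The subordination applies — E was senior to F — so E and F swap.

C, F, B, E, A, D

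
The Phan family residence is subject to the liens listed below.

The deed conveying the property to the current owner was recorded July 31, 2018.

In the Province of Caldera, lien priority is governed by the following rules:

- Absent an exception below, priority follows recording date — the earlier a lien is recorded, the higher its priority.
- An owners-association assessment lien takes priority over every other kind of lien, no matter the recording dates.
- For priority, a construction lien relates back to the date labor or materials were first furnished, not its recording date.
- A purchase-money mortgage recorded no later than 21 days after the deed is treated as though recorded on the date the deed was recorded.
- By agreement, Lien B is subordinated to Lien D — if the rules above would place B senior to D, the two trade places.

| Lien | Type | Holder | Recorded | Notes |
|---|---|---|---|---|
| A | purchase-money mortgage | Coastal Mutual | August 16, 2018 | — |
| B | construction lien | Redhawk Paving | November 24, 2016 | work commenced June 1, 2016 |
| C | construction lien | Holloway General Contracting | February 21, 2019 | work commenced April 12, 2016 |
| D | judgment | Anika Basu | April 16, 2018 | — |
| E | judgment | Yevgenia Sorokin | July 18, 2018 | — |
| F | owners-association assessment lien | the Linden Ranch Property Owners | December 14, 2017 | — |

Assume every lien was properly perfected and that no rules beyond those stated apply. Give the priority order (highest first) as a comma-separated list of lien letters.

First, effective dates: A relates back to the deed date July 31, 2018; B's effective date is June 1, 2016, when work began; C is treated as recorded April 12, 2016, the work-commencement date.
F, as an owners-association assessment lien, has superpriority and ranks first.
Remaining liens by effective date: C (April 12, 2016), B (June 1, 2016), D (April 16, 2018), E (July 18, 2018), A (July 31, 2018).
Because B would otherwise rank above D, the subordination swaps them.

F, C, D, B, E, A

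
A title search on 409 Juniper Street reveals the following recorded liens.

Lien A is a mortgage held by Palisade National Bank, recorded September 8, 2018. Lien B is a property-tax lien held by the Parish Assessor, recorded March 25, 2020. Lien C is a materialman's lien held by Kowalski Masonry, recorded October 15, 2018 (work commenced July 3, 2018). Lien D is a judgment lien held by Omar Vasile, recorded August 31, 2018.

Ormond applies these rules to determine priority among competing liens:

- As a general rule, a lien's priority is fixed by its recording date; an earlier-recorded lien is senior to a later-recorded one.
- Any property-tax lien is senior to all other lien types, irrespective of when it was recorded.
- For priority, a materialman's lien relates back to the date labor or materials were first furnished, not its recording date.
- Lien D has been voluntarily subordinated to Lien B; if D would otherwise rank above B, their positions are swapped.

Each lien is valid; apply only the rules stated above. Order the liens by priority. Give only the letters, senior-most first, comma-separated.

Adjusting effective dates: C's effective date is July 3, 2018, when work began.
B is a property-tax lien, so it outranks all other liens regardless of date.
The other liens, earliest effective date first: C (July 3, 2018), D (August 31, 2018), A (September 8, 2018).
D is already junior to B, so the subordination agreement changes nothing.

B, C, D, A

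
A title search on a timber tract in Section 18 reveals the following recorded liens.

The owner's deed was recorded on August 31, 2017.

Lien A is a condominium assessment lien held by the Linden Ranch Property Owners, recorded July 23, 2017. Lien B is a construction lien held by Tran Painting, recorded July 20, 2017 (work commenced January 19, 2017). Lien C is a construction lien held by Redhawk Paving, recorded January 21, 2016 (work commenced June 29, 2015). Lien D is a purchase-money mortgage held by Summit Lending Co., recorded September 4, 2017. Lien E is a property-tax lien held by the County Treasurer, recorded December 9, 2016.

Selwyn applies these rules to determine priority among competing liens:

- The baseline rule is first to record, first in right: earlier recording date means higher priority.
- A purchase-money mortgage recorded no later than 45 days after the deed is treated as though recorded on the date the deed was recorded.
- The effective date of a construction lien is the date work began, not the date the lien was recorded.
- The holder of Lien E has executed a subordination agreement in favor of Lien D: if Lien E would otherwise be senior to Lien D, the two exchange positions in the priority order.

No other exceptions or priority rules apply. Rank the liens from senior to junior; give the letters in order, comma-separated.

C, D, B, A, E

Effective dates after the stated exceptions: B's effective date is January 19, 2017, when work began; C's effective date is June 29, 2015, when work began; D was recorded within the 45-day window, so its effective date is the deed date August 31, 2017.
Ordering by effective date: C (June 29, 2015), E (December 9, 2016), B (January 19, 2017), A (July 23, 2017), D (August 31, 2017).
The subordination applies — E was senior to D — so E and D swap.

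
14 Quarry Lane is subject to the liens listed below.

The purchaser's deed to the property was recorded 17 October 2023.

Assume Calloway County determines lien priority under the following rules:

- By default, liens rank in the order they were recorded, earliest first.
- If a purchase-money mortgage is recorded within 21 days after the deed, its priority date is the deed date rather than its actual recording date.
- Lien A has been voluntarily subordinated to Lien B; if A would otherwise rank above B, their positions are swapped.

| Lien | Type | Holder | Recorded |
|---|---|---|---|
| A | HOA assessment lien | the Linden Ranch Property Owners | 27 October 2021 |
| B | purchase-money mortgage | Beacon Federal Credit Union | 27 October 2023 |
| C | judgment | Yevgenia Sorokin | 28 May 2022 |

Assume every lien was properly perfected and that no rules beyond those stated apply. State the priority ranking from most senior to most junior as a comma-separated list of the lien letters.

Effective dates: B relates back to the deed date 17 October 2023.
Ordering by effective date: A (27 October 2021), C (28 May 2022), B (17 October 2023).
A is senior to B before the subordination, so the two trade places.

B, C, A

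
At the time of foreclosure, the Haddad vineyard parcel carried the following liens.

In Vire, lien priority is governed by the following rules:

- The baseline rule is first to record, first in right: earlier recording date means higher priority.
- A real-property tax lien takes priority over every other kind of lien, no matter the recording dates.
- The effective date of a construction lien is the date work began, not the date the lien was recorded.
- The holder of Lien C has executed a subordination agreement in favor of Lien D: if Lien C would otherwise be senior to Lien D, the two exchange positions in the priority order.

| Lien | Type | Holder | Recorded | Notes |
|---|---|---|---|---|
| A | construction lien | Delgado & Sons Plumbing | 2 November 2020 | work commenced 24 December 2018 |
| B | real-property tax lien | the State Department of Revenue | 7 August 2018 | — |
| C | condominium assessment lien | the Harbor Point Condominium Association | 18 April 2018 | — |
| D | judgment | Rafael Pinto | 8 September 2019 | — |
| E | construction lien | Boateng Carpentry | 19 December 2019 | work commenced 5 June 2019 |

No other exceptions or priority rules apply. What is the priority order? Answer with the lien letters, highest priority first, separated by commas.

Effective dates: A is treated as recorded 24 December 2018, the work-commencement date; E is treated as recorded 5 June 2019, the work-commencement date.
B is a real-property tax lien, so it outranks all other liens regardless of date.
The other liens, earliest effective date first: C (18 April 2018), A (24 December 2018), E (5 June 2019), D (8 September 2019).
C would otherwise be senior to D, so under the subordination agreement C and D exchange positions.

B, D, A, E, C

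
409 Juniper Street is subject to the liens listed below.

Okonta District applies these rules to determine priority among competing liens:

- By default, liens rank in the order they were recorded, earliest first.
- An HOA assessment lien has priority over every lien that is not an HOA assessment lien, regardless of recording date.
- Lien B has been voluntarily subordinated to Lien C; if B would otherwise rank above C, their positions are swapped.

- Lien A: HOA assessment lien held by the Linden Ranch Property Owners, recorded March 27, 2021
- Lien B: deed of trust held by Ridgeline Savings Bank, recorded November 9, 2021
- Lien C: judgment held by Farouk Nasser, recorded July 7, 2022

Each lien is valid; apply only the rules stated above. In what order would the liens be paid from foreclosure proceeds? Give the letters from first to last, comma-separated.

As an HOA assessment lien, A is senior to every other lien.
The other liens, earliest effective date first: B (November 9, 2021), C (July 7, 2022).
Because B would otherwise rank above C, the subordination swaps them.

A, C, B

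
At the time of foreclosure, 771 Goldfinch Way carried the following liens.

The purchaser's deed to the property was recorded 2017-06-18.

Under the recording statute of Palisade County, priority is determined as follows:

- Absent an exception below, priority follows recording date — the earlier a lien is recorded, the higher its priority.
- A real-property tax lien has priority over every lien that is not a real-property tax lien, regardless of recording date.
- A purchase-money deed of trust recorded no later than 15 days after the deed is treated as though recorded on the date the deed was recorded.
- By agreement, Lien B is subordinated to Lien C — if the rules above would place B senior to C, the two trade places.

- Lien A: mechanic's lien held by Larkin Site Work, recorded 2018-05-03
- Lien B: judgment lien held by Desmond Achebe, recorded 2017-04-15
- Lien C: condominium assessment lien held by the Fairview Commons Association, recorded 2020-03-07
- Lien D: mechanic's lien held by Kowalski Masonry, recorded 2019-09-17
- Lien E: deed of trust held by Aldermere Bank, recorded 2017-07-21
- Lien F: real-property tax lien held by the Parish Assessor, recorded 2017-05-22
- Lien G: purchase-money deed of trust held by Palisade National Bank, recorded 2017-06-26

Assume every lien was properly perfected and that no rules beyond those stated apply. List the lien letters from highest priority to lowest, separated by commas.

F, C, G, E, A, D, B

Adjusting effective dates: G relates back to the deed date 2017-06-18.
F, as a real-property tax lien, has superpriority and ranks first.
Remaining liens by effective date: B (2017-04-15), G (2017-06-18), E (2017-07-21), A (2018-05-03), D (2019-09-17), C (2020-03-07).
Because B would otherwise rank above C, the subordination swaps them.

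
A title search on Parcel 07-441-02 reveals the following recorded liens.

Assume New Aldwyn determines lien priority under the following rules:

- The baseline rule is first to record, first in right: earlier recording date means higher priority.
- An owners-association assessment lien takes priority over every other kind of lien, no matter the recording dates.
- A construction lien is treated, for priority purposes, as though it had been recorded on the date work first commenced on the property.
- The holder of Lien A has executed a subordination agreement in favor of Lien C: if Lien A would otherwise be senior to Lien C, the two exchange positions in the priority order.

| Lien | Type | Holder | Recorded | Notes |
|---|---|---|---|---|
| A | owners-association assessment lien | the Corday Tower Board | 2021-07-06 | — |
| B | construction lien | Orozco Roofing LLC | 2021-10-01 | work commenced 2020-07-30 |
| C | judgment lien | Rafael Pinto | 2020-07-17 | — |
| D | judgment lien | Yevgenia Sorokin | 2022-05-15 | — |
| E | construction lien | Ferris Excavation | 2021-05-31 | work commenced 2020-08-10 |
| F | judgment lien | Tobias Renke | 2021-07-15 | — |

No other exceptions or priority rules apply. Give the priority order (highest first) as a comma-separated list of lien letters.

Effective dates: B relates back to 2020-07-30 (work commenced); E relates back to 2020-08-10 (work commenced).
A, as an owners-association assessment lien, has superpriority and ranks first.
Remaining liens by effective date: C (2020-07-17), B (2020-07-30), E (2020-08-10), F (2021-07-15), D (2022-05-15).
A is senior to C before the subordination, so the two trade places.

C, A, B, E, F, D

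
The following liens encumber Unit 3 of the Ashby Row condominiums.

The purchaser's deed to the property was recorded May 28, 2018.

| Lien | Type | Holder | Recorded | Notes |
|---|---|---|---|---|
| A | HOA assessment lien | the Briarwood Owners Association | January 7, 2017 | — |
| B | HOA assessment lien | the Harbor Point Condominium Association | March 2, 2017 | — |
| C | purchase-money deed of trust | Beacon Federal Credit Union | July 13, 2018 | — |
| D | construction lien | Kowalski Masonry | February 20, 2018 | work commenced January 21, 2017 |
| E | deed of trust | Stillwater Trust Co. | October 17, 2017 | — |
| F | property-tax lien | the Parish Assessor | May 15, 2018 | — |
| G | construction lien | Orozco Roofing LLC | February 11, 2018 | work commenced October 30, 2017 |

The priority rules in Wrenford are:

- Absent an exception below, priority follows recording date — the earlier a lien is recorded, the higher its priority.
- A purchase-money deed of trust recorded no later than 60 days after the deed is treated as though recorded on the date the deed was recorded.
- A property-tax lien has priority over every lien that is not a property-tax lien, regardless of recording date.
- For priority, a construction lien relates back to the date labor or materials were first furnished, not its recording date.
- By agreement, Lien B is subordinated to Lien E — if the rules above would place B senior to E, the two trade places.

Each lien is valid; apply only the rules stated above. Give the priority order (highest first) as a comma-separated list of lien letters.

Adjusting effective dates: C relates back to the deed date May 28, 2018; D is treated as recorded January 21, 2017, the work-commencement date; G relates back to October 30, 2017 (work commenced).
F, as a property-tax lien, has superpriority and ranks first.
Remaining liens by effective date: A (January 7, 2017), D (January 21, 2017), B (March 2, 2017), E (October 17, 2017), G (October 30, 2017), C (May 28, 2018).
Because B would otherwise rank above E, the subordination swaps them.

F, A, D, E, B, G, C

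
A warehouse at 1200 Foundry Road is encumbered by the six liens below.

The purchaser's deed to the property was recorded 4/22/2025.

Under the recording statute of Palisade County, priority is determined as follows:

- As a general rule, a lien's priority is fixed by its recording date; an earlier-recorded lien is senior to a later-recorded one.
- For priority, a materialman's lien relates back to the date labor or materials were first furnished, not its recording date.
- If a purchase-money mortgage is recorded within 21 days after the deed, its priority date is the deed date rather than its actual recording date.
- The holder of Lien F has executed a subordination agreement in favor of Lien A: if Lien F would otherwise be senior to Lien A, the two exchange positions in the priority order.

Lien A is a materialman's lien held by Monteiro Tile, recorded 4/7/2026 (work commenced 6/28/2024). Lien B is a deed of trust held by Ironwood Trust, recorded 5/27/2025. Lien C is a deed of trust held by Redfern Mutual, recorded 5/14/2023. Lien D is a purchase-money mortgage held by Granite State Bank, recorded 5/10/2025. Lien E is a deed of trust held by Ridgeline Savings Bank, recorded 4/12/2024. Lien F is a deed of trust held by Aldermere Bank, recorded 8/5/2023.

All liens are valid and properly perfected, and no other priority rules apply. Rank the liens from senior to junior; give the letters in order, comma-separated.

First, effective dates: A is treated as recorded 6/28/2024, the work-commencement date; D was recorded within the 21-day window, so its effective date is the deed date 4/22/2025.
Ordering by effective date: C (5/14/2023), F (8/5/2023), E (4/12/2024), A (6/28/2024), D (4/22/2025), B (5/27/2025).
F would otherwise be senior to A, so under the subordination agreement F and A exchange positions.

C, A, E, F, D, B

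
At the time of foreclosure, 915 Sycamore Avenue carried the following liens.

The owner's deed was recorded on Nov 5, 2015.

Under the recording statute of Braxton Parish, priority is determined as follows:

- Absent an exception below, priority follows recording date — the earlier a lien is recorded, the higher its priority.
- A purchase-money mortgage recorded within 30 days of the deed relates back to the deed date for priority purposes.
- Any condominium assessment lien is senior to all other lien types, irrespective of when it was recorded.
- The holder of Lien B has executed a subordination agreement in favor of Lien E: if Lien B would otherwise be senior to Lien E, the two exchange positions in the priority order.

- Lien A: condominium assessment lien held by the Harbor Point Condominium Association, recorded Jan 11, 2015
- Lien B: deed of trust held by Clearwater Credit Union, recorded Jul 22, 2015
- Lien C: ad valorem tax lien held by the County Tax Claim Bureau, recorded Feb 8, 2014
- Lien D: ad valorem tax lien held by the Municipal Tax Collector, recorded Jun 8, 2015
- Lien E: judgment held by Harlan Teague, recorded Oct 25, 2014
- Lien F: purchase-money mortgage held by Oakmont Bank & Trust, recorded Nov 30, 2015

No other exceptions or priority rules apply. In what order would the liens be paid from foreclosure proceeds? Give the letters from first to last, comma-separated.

First, effective dates: F relates back to the deed date Nov 5, 2015.
A, as a condominium assessment lien, has superpriority and ranks first.
Ordering the rest by effective date: C (Feb 8, 2014), E (Oct 25, 2014), D (Jun 8, 2015), B (Jul 22, 2015), F (Nov 5, 2015).
Since B is not senior to E, the subordination leaves the order unchanged.

A, C, E, D, B, F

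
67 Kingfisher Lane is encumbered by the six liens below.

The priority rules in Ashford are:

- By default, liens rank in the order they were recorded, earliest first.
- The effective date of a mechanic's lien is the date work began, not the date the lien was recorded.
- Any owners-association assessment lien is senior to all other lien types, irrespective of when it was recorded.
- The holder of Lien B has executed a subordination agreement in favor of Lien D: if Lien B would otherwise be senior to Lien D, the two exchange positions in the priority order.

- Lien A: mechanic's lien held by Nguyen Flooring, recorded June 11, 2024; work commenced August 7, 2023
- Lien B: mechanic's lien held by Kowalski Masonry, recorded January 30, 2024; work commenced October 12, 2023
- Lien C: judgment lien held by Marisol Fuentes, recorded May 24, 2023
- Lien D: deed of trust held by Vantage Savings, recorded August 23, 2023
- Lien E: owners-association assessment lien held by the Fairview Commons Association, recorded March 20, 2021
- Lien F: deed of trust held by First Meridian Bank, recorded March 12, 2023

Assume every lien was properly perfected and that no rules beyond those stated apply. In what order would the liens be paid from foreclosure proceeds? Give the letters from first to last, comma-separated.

E, F, C, A, D, B

Adjusting effective dates: A's effective date is August 7, 2023, when work began; B is treated as recorded October 12, 2023, the work-commencement date.
As an owners-association assessment lien, E is senior to every other lien.
The other liens, earliest effective date first: F (March 12, 2023), C (May 24, 2023), A (August 7, 2023), D (August 23, 2023), B (October 12, 2023).
Since B is not senior to D, the subordination leaves the order unchanged.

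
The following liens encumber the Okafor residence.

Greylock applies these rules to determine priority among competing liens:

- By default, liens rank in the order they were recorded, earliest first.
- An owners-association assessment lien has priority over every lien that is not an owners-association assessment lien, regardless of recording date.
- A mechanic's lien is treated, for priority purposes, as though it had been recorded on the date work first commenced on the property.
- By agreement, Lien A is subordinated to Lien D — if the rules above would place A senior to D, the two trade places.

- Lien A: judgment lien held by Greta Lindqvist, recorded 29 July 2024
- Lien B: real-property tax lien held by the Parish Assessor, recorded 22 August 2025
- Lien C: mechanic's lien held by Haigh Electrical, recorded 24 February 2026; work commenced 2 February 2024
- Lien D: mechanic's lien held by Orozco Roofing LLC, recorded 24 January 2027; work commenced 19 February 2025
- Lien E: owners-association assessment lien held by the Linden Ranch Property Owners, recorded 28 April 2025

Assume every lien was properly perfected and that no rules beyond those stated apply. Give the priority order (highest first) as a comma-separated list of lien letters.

First, effective dates: C is treated as recorded 2 February 2024, the work-commencement date; D is treated as recorded 19 February 2025, the work-commencement date.
E is an owners-association assessment lien and takes priority over every other lien.
Among the remaining liens, by effective date: C (2 February 2024), A (29 July 2024), D (19 February 2025), B (22 August 2025).
Because A would otherwise rank above D, the subordination swaps them.

E, C, D, A, B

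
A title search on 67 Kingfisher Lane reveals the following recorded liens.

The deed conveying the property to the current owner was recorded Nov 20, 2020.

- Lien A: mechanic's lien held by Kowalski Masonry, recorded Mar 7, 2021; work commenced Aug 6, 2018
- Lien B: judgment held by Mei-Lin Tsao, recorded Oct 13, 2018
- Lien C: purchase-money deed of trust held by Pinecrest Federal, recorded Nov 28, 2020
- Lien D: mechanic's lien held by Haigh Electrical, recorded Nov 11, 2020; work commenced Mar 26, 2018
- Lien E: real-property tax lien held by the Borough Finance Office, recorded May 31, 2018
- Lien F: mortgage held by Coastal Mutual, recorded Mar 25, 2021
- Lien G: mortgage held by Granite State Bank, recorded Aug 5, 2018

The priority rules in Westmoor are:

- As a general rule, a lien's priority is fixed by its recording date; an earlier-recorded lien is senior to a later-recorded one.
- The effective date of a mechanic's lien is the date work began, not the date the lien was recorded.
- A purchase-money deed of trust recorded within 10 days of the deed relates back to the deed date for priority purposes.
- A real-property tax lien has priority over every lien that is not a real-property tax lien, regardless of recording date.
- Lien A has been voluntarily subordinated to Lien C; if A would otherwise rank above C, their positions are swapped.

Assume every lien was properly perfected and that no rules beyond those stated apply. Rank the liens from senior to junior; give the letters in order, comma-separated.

Effective dates: A is treated as recorded Aug 6, 2018, the work-commencement date; C was recorded within the 10-day window, so its effective date is the deed date Nov 20, 2020; D relates back to Mar 26, 2018 (work commenced).
E, as a real-property tax lien, has superpriority and ranks first.
Among the remaining liens, by effective date: D (Mar 26, 2018), G (Aug 5, 2018), A (Aug 6, 2018), B (Oct 13, 2018), C (Nov 20, 2020), F (Mar 25, 2021).
Because A would otherwise rank above C, the subordination swaps them.

E, D, G, C, B, A, F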